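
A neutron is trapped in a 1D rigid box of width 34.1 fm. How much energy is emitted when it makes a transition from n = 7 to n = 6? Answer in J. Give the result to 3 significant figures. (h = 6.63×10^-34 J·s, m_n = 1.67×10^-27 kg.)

E_1 = h²/(8m_nL²) = 2.830×10^-14 J.
|ΔE| = |7² − 6²|·E_1 = 13·2.830×10^-14 J = 3.68×10^-13 J.

|ΔE| = 3.68×10^-13 J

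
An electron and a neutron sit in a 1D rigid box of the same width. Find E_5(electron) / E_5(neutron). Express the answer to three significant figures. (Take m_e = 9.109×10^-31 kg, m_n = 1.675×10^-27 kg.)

E_n ∝ 1/m at fixed n and L, so the ratio is m_n/m_e = 1.675×10^-27/9.109×10^-31 = 1.84×10^3.

1.84×10^3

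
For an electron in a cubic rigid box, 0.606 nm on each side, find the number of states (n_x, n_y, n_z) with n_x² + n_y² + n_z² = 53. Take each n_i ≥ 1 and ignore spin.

The level has n_x² + n_y² + n_z² = 53. The ordered positive-integer solutions are (1, 4, 6), (1, 6, 4), (4, 1, 6), (4, 6, 1), (6, 1, 4), (6, 4, 1).
That gives 6 states.

degeneracy = 6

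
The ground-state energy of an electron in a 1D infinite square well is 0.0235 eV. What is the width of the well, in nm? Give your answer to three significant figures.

From E_n = n²h²/(8m_eL²), L = n·h/√(8m_eE_n).
E_1 = 0.0235 eV = 3.765×10^-21 J, so L = 1·6.626×10^-34/√(8·9.109×10^-31·3.765×10^-21) = 4.00×10^-9 m = 4.00 nm.

L = 4.00 nm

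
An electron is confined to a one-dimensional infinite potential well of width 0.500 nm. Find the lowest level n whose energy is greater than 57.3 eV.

n = 7

E_1 = h²/(8m_eL²) = 2.410×10^-19 J = 1.504 eV.
Need n² > 57.3/1.504 = 38.10, i.e. n > 6.173.
The smallest integer satisfying this is n = 7.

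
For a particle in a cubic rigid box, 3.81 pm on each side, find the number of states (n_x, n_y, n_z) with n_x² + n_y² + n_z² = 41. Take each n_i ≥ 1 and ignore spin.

degeneracy = 9

The level has n_x² + n_y² + n_z² = 41. The ordered positive-integer solutions are (1, 2, 6), (1, 6, 2), (2, 1, 6), (2, 6, 1), (3, 4, 4), (4, 3, 4), (4, 4, 3), (6, 1, 2), (6, 2, 1).
That gives 9 states.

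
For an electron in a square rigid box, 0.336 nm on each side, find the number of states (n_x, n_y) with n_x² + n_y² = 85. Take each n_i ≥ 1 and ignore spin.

degeneracy = 4

The level has n_x² + n_y² = 85. The ordered positive-integer solutions are (2, 9), (6, 7), (7, 6), (9, 2).
That gives 4 states.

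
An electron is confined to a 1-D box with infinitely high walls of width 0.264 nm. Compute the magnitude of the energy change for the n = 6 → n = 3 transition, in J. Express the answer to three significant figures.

|ΔE| = 2.33×10^-17 J

E_1 = h²/(8m_eL²) = 8.644×10^-19 J.
|ΔE| = |6² − 3²|·E_1 = 27·8.644×10^-19 J = 2.33×10^-17 J.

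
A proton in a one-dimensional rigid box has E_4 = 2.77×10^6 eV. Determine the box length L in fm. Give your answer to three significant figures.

L = 34.4 fm

From E_n = n²h²/(8m_pL²), L = n·h/√(8m_pE_n).
E_4 = 2.77×10^6 eV = 4.438×10^-13 J, so L = 4·6.626×10^-34/√(8·1.673×10^-27·4.438×10^-13) = 3.44×10^-14 m = 34.4 fm.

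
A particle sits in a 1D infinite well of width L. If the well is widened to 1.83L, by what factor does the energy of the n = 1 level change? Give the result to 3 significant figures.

0.299

E_n ∝ 1/L², so the energy scales by 1/1.83² = 0.299.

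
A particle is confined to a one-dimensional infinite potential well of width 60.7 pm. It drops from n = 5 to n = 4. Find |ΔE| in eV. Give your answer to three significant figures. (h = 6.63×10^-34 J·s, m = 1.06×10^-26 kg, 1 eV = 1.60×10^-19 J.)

E_1 = h²/(8mL²) = 1.407×10^-21 J.
|ΔE| = |5² − 4²|·E_1 = 9·1.407×10^-21 J = 1.266×10^-20 J = 0.0791 eV.

|ΔE| = 0.0791 eV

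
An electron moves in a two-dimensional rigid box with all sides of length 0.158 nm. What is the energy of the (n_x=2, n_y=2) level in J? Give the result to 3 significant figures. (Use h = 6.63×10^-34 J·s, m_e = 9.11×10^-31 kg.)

E = 1.93×10^-17 J

For a 2D rectangular well E = (h²/8m_e)·Σ n_i²/L_i² = (6.63×10^-34)²/(8·9.11×10^-31) · [2²/(0.158 nm)² + 2²/(0.158 nm)²].
Evaluating gives E = 1.93×10^-17 J.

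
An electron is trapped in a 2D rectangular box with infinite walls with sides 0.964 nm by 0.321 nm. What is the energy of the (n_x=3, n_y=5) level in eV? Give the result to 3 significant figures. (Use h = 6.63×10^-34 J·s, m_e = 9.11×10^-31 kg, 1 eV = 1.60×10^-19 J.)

E = 95.1 eV

For a 2D rectangular well E = (h²/8m_e)·Σ n_i²/L_i² = (6.63×10^-34)²/(8·9.11×10^-31) · [3²/(0.964 nm)² + 5²/(0.321 nm)²].
Evaluating gives E = 1.522×10^-17 J = 95.1 eV.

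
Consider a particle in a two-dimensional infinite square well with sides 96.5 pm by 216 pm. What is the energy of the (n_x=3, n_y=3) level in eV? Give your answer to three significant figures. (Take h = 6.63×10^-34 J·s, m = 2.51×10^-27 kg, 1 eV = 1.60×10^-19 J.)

For a 2D rectangular well E = (h²/8m)·Σ n_i²/L_i² = (6.63×10^-34)²/(8·2.51×10^-27) · [3²/(96.5 pm)² + 3²/(216 pm)²].
Evaluating gives E = 2.538×10^-20 J = 0.159 eV.

E = 0.159 eV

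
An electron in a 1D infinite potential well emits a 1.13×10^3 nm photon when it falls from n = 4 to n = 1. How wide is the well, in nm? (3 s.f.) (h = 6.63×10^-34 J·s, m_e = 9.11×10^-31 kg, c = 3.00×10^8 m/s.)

The photon carries ΔE = hc/λ = 6.63×10^-34·3.00×10^8/1.13×10^-6 m = 1.760×10^-19 J.
Since ΔE = (4² − 1²)E_1, E_1 = 1.173×10^-20 J, and L = h/√(8m_eE_1) = 2.27×10^-9 m = 2.27 nm.

L = 2.27 nm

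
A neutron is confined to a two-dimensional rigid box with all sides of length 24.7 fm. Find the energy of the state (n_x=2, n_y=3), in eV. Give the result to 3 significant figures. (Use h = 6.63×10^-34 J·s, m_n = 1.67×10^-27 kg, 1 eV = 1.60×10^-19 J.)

E = 4.38×10^6 eV

For a 2D rectangular well E = (h²/8m_n)·Σ n_i²/L_i² = (6.63×10^-34)²/(8·1.67×10^-27) · [2²/(24.7 fm)² + 3²/(24.7 fm)²].
Evaluating gives E = 7.011×10^-13 J = 4.38×10^6 eV.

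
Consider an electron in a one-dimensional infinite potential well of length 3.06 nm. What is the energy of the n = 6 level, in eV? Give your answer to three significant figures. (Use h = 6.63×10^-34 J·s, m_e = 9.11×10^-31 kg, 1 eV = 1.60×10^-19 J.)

For an infinite well E_n = n²h²/(8m_eL²), so E_1 = h²/(8m_eL²) = (6.63×10^-34)²/(8·9.11×10^-31·(3.06×10^-9 m)²) = 6.441×10^-21 J.
Then E_6 = 6²·E_1 = 36·6.441×10^-21 J = 2.319×10^-19 J.
Converting, E_6 = 2.319×10^-19 J / (1.60×10^-19 J/eV) = 1.45 eV.

E_6 = 1.45 eV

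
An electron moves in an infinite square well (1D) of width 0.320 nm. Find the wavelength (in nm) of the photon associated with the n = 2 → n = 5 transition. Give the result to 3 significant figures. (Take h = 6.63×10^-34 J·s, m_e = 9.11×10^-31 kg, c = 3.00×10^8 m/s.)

E_1 = h²/(8m_eL²) = 5.890×10^-19 J, so ΔE = (5² − 2²)E_1 = 1.237×10^-17 J.
λ = hc/ΔE = (6.63×10^-34·3.00×10^8)/1.237×10^-17 = 1.61×10^-8 m = 16.1 nm.

λ = 16.1 nm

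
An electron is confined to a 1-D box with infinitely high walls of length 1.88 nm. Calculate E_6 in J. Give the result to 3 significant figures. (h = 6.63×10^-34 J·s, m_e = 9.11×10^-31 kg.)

E_6 = 6.14×10^-19 J

For an infinite well E_n = n²h²/(8m_eL²), so E_1 = h²/(8m_eL²) = (6.63×10^-34)²/(8·9.11×10^-31·(1.88×10^-9 m)²) = 1.706×10^-20 J.
Then E_6 = 6²·E_1 = 36·1.706×10^-20 J = 6.14×10^-19 J.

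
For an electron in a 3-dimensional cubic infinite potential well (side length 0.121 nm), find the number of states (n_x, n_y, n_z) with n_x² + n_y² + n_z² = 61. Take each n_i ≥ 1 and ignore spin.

degeneracy = 6

The level has n_x² + n_y² + n_z² = 61. The ordered positive-integer solutions are (3, 4, 6), (3, 6, 4), (4, 3, 6), (4, 6, 3), (6, 3, 4), (6, 4, 3).
That gives 6 states.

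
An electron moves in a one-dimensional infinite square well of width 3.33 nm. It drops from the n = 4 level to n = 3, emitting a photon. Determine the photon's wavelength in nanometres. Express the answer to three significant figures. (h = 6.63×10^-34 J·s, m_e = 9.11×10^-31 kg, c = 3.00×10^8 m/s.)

λ = 5.22×10^3 nm

E_1 = h²/(8m_eL²) = 5.439×10^-21 J, so ΔE = (4² − 3²)E_1 = 3.807×10^-20 J.
λ = hc/ΔE = (6.63×10^-34·3.00×10^8)/3.807×10^-20 = 5.22×10^-6 m = 5.22×10^3 nm.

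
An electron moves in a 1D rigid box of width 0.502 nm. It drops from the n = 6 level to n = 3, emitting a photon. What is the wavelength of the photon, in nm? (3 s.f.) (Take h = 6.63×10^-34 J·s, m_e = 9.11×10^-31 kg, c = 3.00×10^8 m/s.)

E_1 = h²/(8m_eL²) = 2.393×10^-19 J, so ΔE = (6² − 3²)E_1 = 6.461×10^-18 J.
λ = hc/ΔE = (6.63×10^-34·3.00×10^8)/6.461×10^-18 = 3.08×10^-8 m = 30.8 nm.

λ = 30.8 nm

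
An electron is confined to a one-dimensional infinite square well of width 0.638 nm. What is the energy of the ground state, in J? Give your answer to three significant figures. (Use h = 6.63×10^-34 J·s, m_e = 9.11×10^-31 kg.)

For an infinite well E_n = n²h²/(8m_eL²), so E_1 = h²/(8m_eL²) = (6.63×10^-34)²/(8·9.11×10^-31·(6.38×10^-10 m)²) = 1.482×10^-19 J.

E_1 = 1.48×10^-19 J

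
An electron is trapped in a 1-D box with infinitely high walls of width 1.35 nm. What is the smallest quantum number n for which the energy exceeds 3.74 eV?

E_1 = h²/(8m_eL²) = 3.306×10^-20 J = 0.2064 eV.
Need n² > 3.74/0.2064 = 18.12, i.e. n > 4.257.
The smallest integer satisfying this is n = 5.

n = 5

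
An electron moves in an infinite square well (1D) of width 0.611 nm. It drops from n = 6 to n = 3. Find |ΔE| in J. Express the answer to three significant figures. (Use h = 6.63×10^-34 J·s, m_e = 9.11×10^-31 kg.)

E_1 = h²/(8m_eL²) = 1.616×10^-19 J.
|ΔE| = |6² − 3²|·E_1 = 27·1.616×10^-19 J = 4.36×10^-18 J.

|ΔE| = 4.36×10^-18 J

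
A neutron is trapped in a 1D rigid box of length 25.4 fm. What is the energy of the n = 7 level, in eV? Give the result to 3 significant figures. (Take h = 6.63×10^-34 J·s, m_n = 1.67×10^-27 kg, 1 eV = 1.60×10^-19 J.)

E_7 = 1.56×10^7 eV

For an infinite well E_n = n²h²/(8m_nL²), so E_1 = h²/(8m_nL²) = (6.63×10^-34)²/(8·1.67×10^-27·(2.54×10^-14 m)²) = 5.100×10^-14 J.
Then E_7 = 7²·E_1 = 49·5.100×10^-14 J = 2.499×10^-12 J.
Converting, E_7 = 2.499×10^-12 J / (1.60×10^-19 J/eV) = 1.56×10^7 eV.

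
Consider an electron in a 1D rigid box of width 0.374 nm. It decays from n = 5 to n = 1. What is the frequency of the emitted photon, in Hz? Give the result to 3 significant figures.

E_1 = h²/(8m_eL²) = 4.307×10^-19 J and ΔE = (5² − 1²)E_1 = 1.034×10^-17 J.
f = ΔE/h = 1.034×10^-17/6.626×10^-34 = 1.56×10^16 Hz.

f = 1.56×10^16 Hz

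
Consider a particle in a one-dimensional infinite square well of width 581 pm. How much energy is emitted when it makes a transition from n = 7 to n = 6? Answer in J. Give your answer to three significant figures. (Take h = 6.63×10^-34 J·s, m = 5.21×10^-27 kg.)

|ΔE| = 4.06×10^-22 J

E_1 = h²/(8mL²) = 3.124×10^-23 J.
|ΔE| = |7² − 6²|·E_1 = 13·3.124×10^-23 J = 4.06×10^-22 J.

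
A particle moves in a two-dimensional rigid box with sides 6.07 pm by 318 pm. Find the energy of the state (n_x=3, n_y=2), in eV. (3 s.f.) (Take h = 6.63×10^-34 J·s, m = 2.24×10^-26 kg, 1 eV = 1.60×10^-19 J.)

For a 2D rectangular well E = (h²/8m)·Σ n_i²/L_i² = (6.63×10^-34)²/(8·2.24×10^-26) · [3²/(6.07 pm)² + 2²/(318 pm)²].
Evaluating gives E = 5.993×10^-19 J = 3.75 eV.

E = 3.75 eV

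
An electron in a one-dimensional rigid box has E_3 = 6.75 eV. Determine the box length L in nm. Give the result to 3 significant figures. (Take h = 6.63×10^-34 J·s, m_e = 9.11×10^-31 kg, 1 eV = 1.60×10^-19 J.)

L = 0.709 nm

From E_n = n²h²/(8m_eL²), L = n·h/√(8m_eE_n).
E_3 = 6.75 eV = 1.080×10^-18 J, so L = 3·6.63×10^-34/√(8·9.11×10^-31·1.080×10^-18) = 7.09×10^-10 m = 0.709 nm.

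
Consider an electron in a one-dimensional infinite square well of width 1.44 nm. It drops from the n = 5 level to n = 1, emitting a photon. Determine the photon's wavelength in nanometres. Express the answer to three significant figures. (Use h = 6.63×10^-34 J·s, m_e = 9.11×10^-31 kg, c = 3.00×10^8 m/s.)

λ = 285 nm

E_1 = h²/(8m_eL²) = 2.909×10^-20 J, so ΔE = (5² − 1²)E_1 = 6.982×10^-19 J.
λ = hc/ΔE = (6.63×10^-34·3.00×10^8)/6.982×10^-19 = 2.85×10^-7 m = 285 nm.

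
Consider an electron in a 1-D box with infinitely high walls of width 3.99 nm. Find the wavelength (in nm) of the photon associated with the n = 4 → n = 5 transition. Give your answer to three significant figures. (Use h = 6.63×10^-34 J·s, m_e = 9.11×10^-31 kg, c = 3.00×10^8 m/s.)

λ = 5.83×10^3 nm

E_1 = h²/(8m_eL²) = 3.789×10^-21 J, so ΔE = (5² − 4²)E_1 = 3.410×10^-20 J.
λ = hc/ΔE = (6.63×10^-34·3.00×10^8)/3.410×10^-20 = 5.83×10^-6 m = 5.83×10^3 nm.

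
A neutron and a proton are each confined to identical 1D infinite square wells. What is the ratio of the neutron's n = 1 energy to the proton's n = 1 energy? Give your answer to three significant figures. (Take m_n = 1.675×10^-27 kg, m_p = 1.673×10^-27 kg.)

0.999

E_n ∝ 1/m at fixed n and L, so the ratio is m_p/m_n = 1.673×10^-27/1.675×10^-27 = 0.999.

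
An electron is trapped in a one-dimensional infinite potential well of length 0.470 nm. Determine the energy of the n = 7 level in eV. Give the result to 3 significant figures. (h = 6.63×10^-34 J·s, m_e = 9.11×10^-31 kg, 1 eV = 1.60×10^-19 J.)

For an infinite well E_n = n²h²/(8m_eL²), so E_1 = h²/(8m_eL²) = (6.63×10^-34)²/(8·9.11×10^-31·(4.70×10^-10 m)²) = 2.730×10^-19 J.
Then E_7 = 7²·E_1 = 49·2.730×10^-19 J = 1.338×10^-17 J.
Converting, E_7 = 1.338×10^-17 J / (1.60×10^-19 J/eV) = 83.6 eV.

E_7 = 83.6 eV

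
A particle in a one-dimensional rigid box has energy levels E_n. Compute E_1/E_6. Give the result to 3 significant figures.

0.0278

E_n ∝ n², so E_1/E_6 = 1²/6² = 1/36 = 0.0278.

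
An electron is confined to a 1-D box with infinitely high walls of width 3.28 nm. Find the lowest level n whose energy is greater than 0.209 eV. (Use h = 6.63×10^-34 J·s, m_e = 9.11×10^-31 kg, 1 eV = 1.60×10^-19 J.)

n = 3

E_1 = h²/(8m_eL²) = 5.606×10^-21 J = 0.03504 eV.
Need n² > 0.209/0.03504 = 5.965, i.e. n > 2.442.
The smallest integer satisfying this is n = 3.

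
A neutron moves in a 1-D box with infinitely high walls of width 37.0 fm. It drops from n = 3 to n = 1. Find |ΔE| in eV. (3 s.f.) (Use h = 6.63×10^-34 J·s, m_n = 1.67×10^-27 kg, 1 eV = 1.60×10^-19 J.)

|ΔE| = 1.20×10^6 eV

E_1 = h²/(8m_nL²) = 2.403×10^-14 J.
|ΔE| = |3² − 1²|·E_1 = 8·2.403×10^-14 J = 1.922×10^-13 J = 1.20×10^6 eV.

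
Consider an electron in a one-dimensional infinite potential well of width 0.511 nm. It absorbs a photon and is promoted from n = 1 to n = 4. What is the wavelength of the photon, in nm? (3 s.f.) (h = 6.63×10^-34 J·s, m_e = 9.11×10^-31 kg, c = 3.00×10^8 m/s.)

λ = 57.4 nm

E_1 = h²/(8m_eL²) = 2.310×10^-19 J, so ΔE = (4² − 1²)E_1 = 3.465×10^-18 J.
λ = hc/ΔE = (6.63×10^-34·3.00×10^8)/3.465×10^-18 = 5.74×10^-8 m = 57.4 nm.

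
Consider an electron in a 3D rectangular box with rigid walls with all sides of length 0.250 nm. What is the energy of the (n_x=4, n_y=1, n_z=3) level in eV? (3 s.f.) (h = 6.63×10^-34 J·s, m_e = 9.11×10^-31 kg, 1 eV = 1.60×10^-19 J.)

For a 3D rectangular well E = (h²/8m_e)·Σ n_i²/L_i² = (6.63×10^-34)²/(8·9.11×10^-31) · [4²/(0.250 nm)² + 1²/(0.250 nm)² + 3²/(0.250 nm)²].
Evaluating gives E = 2.509×10^-17 J = 157 eV.

E = 157 eV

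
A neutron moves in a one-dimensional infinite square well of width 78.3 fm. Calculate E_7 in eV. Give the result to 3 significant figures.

E_7 = 1.63×10^6 eV

For an infinite well E_n = n²h²/(8m_nL²), so E_1 = h²/(8m_nL²) = (6.626×10^-34)²/(8·1.675×10^-27·(7.83×10^-14 m)²) = 5.344×10^-15 J.
Then E_7 = 7²·E_1 = 49·5.344×10^-15 J = 2.619×10^-13 J.
Converting, E_7 = 2.619×10^-13 J / (1.602×10^-19 J/eV) = 1.63×10^6 eV.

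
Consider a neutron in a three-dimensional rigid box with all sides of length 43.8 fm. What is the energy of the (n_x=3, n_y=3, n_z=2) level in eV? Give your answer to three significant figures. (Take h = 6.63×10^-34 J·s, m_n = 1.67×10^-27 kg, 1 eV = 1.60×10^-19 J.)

For a 3D rectangular well E = (h²/8m_n)·Σ n_i²/L_i² = (6.63×10^-34)²/(8·1.67×10^-27) · [3²/(43.8 fm)² + 3²/(43.8 fm)² + 2²/(43.8 fm)²].
Evaluating gives E = 3.773×10^-13 J = 2.36×10^6 eV.

E = 2.36×10^6 eV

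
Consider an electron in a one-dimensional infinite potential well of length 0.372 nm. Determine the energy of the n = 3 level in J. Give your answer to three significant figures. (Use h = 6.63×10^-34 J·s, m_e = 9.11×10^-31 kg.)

E_3 = 3.92×10^-18 J

For an infinite well E_n = n²h²/(8m_eL²), so E_1 = h²/(8m_eL²) = (6.63×10^-34)²/(8·9.11×10^-31·(3.72×10^-10 m)²) = 4.358×10^-19 J.
Then E_3 = 3²·E_1 = 9·4.358×10^-19 J = 3.92×10^-18 J.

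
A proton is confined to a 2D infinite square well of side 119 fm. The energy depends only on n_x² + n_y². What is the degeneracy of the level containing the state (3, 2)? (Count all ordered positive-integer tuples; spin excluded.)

The level has n_x² + n_y² = 13. The ordered positive-integer solutions are (2, 3), (3, 2).
That gives 2 states.

degeneracy = 2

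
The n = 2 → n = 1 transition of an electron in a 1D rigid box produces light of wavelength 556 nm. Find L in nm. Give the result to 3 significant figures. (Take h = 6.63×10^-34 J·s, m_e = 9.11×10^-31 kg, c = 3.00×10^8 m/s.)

The photon carries ΔE = hc/λ = 6.63×10^-34·3.00×10^8/5.56×10^-7 m = 3.577×10^-19 J.
Since ΔE = (2² − 1²)E_1, E_1 = 1.192×10^-19 J, and L = h/√(8m_eE_1) = 7.11×10^-10 m = 0.711 nm.

L = 0.711 nm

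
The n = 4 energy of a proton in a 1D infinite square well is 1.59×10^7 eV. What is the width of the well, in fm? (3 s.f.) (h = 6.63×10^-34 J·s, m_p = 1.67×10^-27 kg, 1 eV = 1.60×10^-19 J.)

L = 14.4 fm

From E_n = n²h²/(8m_pL²), L = n·h/√(8m_pE_n).
E_4 = 1.59×10^7 eV = 2.544×10^-12 J, so L = 4·6.63×10^-34/√(8·1.67×10^-27·2.544×10^-12) = 1.44×10^-14 m = 14.4 fm.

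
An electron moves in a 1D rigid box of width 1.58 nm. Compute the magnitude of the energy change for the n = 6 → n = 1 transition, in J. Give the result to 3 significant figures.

E_1 = h²/(8m_eL²) = 2.413×10^-20 J.
|ΔE| = |6² − 1²|·E_1 = 35·2.413×10^-20 J = 8.45×10^-19 J.

|ΔE| = 8.45×10^-19 J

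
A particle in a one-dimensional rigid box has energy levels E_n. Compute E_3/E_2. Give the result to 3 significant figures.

2.25

E_n ∝ n², so E_3/E_2 = 3²/2² = 9/4 = 2.25.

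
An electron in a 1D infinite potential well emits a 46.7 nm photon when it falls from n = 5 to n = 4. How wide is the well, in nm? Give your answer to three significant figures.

L = 0.357 nm

The photon carries ΔE = hc/λ = 6.626×10^-34·2.998×10^8/4.67×10^-8 m = 4.254×10^-18 J.
Since ΔE = (5² − 4²)E_1, E_1 = 4.727×10^-19 J, and L = h/√(8m_eE_1) = 3.57×10^-10 m = 0.357 nm.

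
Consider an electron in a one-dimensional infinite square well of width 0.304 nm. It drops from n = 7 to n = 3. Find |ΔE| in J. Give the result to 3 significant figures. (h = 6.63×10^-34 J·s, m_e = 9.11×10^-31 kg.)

|ΔE| = 2.61×10^-17 J

E_1 = h²/(8m_eL²) = 6.526×10^-19 J.
|ΔE| = |7² − 3²|·E_1 = 40·6.526×10^-19 J = 2.61×10^-17 J.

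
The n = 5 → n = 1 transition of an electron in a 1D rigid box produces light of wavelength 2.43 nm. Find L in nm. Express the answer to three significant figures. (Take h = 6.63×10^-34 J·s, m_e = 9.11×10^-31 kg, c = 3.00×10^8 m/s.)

The photon carries ΔE = hc/λ = 6.63×10^-34·3.00×10^8/2.43×10^-9 m = 8.185×10^-17 J.
Since ΔE = (5² − 1²)E_1, E_1 = 3.410×10^-18 J, and L = h/√(8m_eE_1) = 1.33×10^-10 m = 0.133 nm.

L = 0.133 nm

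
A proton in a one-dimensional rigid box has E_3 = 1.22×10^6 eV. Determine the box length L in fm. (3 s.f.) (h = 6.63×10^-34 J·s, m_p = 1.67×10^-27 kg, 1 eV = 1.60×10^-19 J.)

From E_n = n²h²/(8m_pL²), L = n·h/√(8m_pE_n).
E_3 = 1.22×10^6 eV = 1.952×10^-13 J, so L = 3·6.63×10^-34/√(8·1.67×10^-27·1.952×10^-13) = 3.89×10^-14 m = 38.9 fm.

L = 38.9 fm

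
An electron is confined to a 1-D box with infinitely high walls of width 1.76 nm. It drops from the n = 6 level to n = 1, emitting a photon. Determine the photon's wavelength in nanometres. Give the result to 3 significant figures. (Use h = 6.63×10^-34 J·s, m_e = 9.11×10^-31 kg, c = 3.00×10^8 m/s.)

E_1 = h²/(8m_eL²) = 1.947×10^-20 J, so ΔE = (6² − 1²)E_1 = 6.815×10^-19 J.
λ = hc/ΔE = (6.63×10^-34·3.00×10^8)/6.815×10^-19 = 2.92×10^-7 m = 292 nm.

λ = 292 nm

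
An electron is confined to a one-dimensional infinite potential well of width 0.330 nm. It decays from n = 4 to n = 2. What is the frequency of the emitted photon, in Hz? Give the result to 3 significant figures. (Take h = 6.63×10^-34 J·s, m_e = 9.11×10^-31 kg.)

f = 1.00×10^16 Hz

E_1 = h²/(8m_eL²) = 5.538×10^-19 J and ΔE = (4² − 2²)E_1 = 6.646×10^-18 J.
f = ΔE/h = 6.646×10^-18/6.63×10^-34 = 1.00×10^16 Hz.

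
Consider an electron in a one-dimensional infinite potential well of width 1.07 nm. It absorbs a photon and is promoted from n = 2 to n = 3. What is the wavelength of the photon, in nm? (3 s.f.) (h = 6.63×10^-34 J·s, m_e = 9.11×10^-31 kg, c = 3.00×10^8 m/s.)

λ = 755 nm

E_1 = h²/(8m_eL²) = 5.268×10^-20 J, so ΔE = (3² − 2²)E_1 = 2.634×10^-19 J.
λ = hc/ΔE = (6.63×10^-34·3.00×10^8)/2.634×10^-19 = 7.55×10^-7 m = 755 nm.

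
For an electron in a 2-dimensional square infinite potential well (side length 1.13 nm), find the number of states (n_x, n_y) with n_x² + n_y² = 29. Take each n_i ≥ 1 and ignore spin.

The level has n_x² + n_y² = 29. The ordered positive-integer solutions are (2, 5), (5, 2).
That gives 2 states.

degeneracy = 2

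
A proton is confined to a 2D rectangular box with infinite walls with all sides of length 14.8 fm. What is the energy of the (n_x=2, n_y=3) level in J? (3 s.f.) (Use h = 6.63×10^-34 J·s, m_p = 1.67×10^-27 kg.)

E = 1.95×10^-12 J

For a 2D rectangular well E = (h²/8m_p)·Σ n_i²/L_i² = (6.63×10^-34)²/(8·1.67×10^-27) · [2²/(14.8 fm)² + 3²/(14.8 fm)²].
Evaluating gives E = 1.95×10^-12 J.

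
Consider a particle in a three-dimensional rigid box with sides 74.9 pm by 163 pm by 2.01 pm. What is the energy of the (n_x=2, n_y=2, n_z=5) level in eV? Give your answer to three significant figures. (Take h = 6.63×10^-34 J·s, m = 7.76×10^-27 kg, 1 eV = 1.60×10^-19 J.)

E = 274 eV

For a 3D rectangular well E = (h²/8m)·Σ n_i²/L_i² = (6.63×10^-34)²/(8·7.76×10^-27) · [2²/(74.9 pm)² + 2²/(163 pm)² + 5²/(2.01 pm)²].
Evaluating gives E = 4.382×10^-17 J = 274 eV.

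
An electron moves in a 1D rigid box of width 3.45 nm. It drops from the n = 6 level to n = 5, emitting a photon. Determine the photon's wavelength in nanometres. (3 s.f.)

E_1 = h²/(8m_eL²) = 5.062×10^-21 J, so ΔE = (6² − 5²)E_1 = 5.568×10^-20 J.
λ = hc/ΔE = (6.626×10^-34·2.998×10^8)/5.568×10^-20 = 3.57×10^-6 m = 3.57×10^3 nm.

λ = 3.57×10^3 nm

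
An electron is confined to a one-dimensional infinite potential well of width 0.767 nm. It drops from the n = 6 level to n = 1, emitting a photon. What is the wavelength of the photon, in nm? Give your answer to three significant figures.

E_1 = h²/(8m_eL²) = 1.024×10^-19 J, so ΔE = (6² − 1²)E_1 = 3.584×10^-18 J.
λ = hc/ΔE = (6.626×10^-34·2.998×10^8)/3.584×10^-18 = 5.54×10^-8 m = 55.4 nm.

λ = 55.4 nm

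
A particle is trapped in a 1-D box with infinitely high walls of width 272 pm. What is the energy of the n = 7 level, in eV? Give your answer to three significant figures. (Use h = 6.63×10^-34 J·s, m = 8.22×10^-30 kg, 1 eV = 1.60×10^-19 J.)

E_7 = 27.7 eV

For an infinite well E_n = n²h²/(8mL²), so E_1 = h²/(8mL²) = (6.63×10^-34)²/(8·8.22×10^-30·(2.72×10^-10 m)²) = 9.035×10^-20 J.
Then E_7 = 7²·E_1 = 49·9.035×10^-20 J = 4.427×10^-18 J.
Converting, E_7 = 4.427×10^-18 J / (1.60×10^-19 J/eV) = 27.7 eV.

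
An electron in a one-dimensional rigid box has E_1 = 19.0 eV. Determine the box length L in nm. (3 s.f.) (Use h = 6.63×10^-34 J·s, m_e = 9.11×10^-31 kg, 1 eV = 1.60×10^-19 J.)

From E_n = n²h²/(8m_eL²), L = n·h/√(8m_eE_n).
E_1 = 19.0 eV = 3.040×10^-18 J, so L = 1·6.63×10^-34/√(8·9.11×10^-31·3.040×10^-18) = 1.41×10^-10 m = 0.141 nm.

L = 0.141 nm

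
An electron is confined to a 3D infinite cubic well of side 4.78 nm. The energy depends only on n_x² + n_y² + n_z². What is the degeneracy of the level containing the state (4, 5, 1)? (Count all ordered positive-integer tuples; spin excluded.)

The level has n_x² + n_y² + n_z² = 42. The ordered positive-integer solutions are (1, 4, 5), (1, 5, 4), (4, 1, 5), (4, 5, 1), (5, 1, 4), (5, 4, 1).
That gives 6 states.

degeneracy = 6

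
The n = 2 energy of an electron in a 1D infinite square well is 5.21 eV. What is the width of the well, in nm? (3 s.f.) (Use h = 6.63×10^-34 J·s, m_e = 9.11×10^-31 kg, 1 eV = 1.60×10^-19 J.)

L = 0.538 nm

From E_n = n²h²/(8m_eL²), L = n·h/√(8m_eE_n).
E_2 = 5.21 eV = 8.336×10^-19 J, so L = 2·6.63×10^-34/√(8·9.11×10^-31·8.336×10^-19) = 5.38×10^-10 m = 0.538 nm.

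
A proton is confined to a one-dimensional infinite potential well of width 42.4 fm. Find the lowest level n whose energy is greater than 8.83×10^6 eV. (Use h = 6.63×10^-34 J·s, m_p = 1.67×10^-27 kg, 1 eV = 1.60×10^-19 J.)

E_1 = h²/(8m_pL²) = 1.830×10^-14 J = 1.144×10^5 eV.
Need n² > 8.83×10^6/1.144×10^5 = 77.19, i.e. n > 8.786.
The smallest integer satisfying this is n = 9.

n = 9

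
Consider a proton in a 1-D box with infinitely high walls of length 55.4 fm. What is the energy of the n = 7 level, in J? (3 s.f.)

E_7 = 5.24×10^-13 J

For an infinite well E_n = n²h²/(8m_pL²), so E_1 = h²/(8m_pL²) = (6.626×10^-34)²/(8·1.673×10^-27·(5.54×10^-14 m)²) = 1.069×10^-14 J.
Then E_7 = 7²·E_1 = 49·1.069×10^-14 J = 5.24×10^-13 J.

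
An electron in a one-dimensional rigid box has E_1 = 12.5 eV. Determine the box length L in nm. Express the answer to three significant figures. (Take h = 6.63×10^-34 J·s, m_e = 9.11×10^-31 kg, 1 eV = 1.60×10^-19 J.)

L = 0.174 nm

From E_n = n²h²/(8m_eL²), L = n·h/√(8m_eE_n).
E_1 = 12.5 eV = 2.000×10^-18 J, so L = 1·6.63×10^-34/√(8·9.11×10^-31·2.000×10^-18) = 1.74×10^-10 m = 0.174 nm.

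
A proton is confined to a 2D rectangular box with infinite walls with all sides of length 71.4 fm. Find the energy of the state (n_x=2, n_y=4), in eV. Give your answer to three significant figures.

E = 8.03×10^5 eV

For a 2D rectangular well E = (h²/8m_p)·Σ n_i²/L_i² = (6.626×10^-34)²/(8·1.673×10^-27) · [2²/(71.4 fm)² + 4²/(71.4 fm)²].
Evaluating gives E = 1.287×10^-13 J = 8.03×10^5 eV.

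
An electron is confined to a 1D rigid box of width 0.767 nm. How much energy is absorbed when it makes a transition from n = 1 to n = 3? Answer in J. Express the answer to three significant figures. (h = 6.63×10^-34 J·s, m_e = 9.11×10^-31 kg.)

|ΔE| = 8.20×10^-19 J

E_1 = h²/(8m_eL²) = 1.025×10^-19 J.
|ΔE| = |1² − 3²|·E_1 = 8·1.025×10^-19 J = 8.20×10^-19 J.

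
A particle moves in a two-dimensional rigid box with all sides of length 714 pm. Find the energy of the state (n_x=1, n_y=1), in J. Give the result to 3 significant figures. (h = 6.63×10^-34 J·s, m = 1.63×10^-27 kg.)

E = 1.32×10^-22 J

For a 2D rectangular well E = (h²/8m)·Σ n_i²/L_i² = (6.63×10^-34)²/(8·1.63×10^-27) · [1²/(714 pm)² + 1²/(714 pm)²].
Evaluating gives E = 1.32×10^-22 J.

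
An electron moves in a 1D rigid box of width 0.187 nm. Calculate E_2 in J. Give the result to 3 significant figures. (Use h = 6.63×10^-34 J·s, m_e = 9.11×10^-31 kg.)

E_2 = 6.90×10^-18 J

For an infinite well E_n = n²h²/(8m_eL²), so E_1 = h²/(8m_eL²) = (6.63×10^-34)²/(8·9.11×10^-31·(1.87×10^-10 m)²) = 1.725×10^-18 J.
Then E_2 = 2²·E_1 = 4·1.725×10^-18 J = 6.90×10^-18 J.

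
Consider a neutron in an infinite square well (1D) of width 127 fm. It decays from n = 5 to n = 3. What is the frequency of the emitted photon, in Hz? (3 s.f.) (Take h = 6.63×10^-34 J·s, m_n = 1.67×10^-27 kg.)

f = 4.92×10^19 Hz

E_1 = h²/(8m_nL²) = 2.040×10^-15 J and ΔE = (5² − 3²)E_1 = 3.264×10^-14 J.
f = ΔE/h = 3.264×10^-14/6.63×10^-34 = 4.92×10^19 Hz.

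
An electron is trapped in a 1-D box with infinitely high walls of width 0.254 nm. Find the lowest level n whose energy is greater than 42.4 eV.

n = 3

E_1 = h²/(8m_eL²) = 9.338×10^-19 J = 5.829 eV.
Need n² > 42.4/5.829 = 7.274, i.e. n > 2.697.
The smallest integer satisfying this is n = 3.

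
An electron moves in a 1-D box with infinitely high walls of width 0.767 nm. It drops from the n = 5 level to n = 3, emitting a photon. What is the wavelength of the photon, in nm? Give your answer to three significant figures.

E_1 = h²/(8m_eL²) = 1.024×10^-19 J, so ΔE = (5² − 3²)E_1 = 1.638×10^-18 J.
λ = hc/ΔE = (6.626×10^-34·2.998×10^8)/1.638×10^-18 = 1.21×10^-7 m = 121 nm.

λ = 121 nm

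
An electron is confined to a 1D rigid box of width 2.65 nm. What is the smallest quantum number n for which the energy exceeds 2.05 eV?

E_1 = h²/(8m_eL²) = 8.579×10^-21 J = 0.05355 eV.
Need n² > 2.05/0.05355 = 38.28, i.e. n > 6.187.
The smallest integer satisfying this is n = 7.

n = 7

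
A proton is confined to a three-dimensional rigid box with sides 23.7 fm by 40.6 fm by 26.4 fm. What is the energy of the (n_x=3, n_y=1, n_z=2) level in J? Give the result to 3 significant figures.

E = 7.34×10^-13 J

For a 3D rectangular well E = (h²/8m_p)·Σ n_i²/L_i² = (6.626×10^-34)²/(8·1.673×10^-27) · [3²/(23.7 fm)² + 1²/(40.6 fm)² + 2²/(26.4 fm)²].
Evaluating gives E = 7.34×10^-13 J.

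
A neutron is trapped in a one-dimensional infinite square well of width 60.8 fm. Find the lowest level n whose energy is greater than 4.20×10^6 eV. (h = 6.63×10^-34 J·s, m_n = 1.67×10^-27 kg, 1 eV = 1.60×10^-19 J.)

E_1 = h²/(8m_nL²) = 8.900×10^-15 J = 5.563×10^4 eV.
Need n² > 4.20×10^6/5.563×10^4 = 75.50, i.e. n > 8.689.
The smallest integer satisfying this is n = 9.

n = 9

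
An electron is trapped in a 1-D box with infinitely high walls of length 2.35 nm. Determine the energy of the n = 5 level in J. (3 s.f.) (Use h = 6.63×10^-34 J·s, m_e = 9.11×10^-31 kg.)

E_5 = 2.73×10^-19 J

For an infinite well E_n = n²h²/(8m_eL²), so E_1 = h²/(8m_eL²) = (6.63×10^-34)²/(8·9.11×10^-31·(2.35×10^-9 m)²) = 1.092×10^-20 J.
Then E_5 = 5²·E_1 = 25·1.092×10^-20 J = 2.73×10^-19 J.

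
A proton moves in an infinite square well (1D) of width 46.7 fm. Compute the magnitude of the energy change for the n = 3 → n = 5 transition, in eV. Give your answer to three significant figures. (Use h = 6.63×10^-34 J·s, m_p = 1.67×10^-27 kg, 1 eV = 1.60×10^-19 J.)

|ΔE| = 1.51×10^6 eV

E_1 = h²/(8m_pL²) = 1.509×10^-14 J.
|ΔE| = |3² − 5²|·E_1 = 16·1.509×10^-14 J = 2.414×10^-13 J = 1.51×10^6 eV.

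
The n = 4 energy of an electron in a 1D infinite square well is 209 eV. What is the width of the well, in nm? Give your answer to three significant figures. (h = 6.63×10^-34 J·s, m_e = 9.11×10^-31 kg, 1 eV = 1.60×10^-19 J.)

From E_n = n²h²/(8m_eL²), L = n·h/√(8m_eE_n).
E_4 = 209 eV = 3.344×10^-17 J, so L = 4·6.63×10^-34/√(8·9.11×10^-31·3.344×10^-17) = 1.70×10^-10 m = 0.170 nm.

L = 0.170 nm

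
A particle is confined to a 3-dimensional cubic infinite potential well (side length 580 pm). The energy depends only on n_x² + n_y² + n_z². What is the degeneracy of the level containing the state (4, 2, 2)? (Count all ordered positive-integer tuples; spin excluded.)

The level has n_x² + n_y² + n_z² = 24. The ordered positive-integer solutions are (2, 2, 4), (2, 4, 2), (4, 2, 2).
That gives 3 states.

degeneracy = 3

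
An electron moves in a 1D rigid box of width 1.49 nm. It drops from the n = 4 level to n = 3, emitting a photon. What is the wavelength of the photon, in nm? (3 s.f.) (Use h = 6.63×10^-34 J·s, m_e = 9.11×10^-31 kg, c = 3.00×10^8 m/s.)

E_1 = h²/(8m_eL²) = 2.717×10^-20 J, so ΔE = (4² − 3²)E_1 = 1.902×10^-19 J.
λ = hc/ΔE = (6.63×10^-34·3.00×10^8)/1.902×10^-19 = 1.05×10^-6 m = 1.05×10^3 nm.

λ = 1.05×10^3 nm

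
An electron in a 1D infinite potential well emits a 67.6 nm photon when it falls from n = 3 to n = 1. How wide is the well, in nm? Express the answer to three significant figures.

The photon carries ΔE = hc/λ = 6.626×10^-34·2.998×10^8/6.76×10^-8 m = 2.939×10^-18 J.
Since ΔE = (3² − 1²)E_1, E_1 = 3.674×10^-19 J, and L = h/√(8m_eE_1) = 4.05×10^-10 m = 0.405 nm.

L = 0.405 nm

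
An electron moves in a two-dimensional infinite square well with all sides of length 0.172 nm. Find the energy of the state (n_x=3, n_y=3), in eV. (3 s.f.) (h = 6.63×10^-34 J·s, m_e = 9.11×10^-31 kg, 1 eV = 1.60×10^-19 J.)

E = 229 eV

For a 2D rectangular well E = (h²/8m_e)·Σ n_i²/L_i² = (6.63×10^-34)²/(8·9.11×10^-31) · [3²/(0.172 nm)² + 3²/(0.172 nm)²].
Evaluating gives E = 3.670×10^-17 J = 229 eV.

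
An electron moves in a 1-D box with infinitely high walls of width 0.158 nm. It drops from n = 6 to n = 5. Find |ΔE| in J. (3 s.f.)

E_1 = h²/(8m_eL²) = 2.413×10^-18 J.
|ΔE| = |6² − 5²|·E_1 = 11·2.413×10^-18 J = 2.65×10^-17 J.

|ΔE| = 2.65×10^-17 J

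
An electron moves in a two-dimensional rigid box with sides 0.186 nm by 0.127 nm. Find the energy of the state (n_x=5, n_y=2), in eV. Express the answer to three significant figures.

For a 2D rectangular well E = (h²/8m_e)·Σ n_i²/L_i² = (6.626×10^-34)²/(8·9.109×10^-31) · [5²/(0.186 nm)² + 2²/(0.127 nm)²].
Evaluating gives E = 5.848×10^-17 J = 365 eV.

E = 365 eV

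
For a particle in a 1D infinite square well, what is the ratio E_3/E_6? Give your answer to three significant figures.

0.250

E_n ∝ n², so E_3/E_6 = 3²/6² = 9/36 = 0.250.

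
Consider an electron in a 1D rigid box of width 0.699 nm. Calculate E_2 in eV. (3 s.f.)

E_2 = 3.08 eV

For an infinite well E_n = n²h²/(8m_eL²), so E_1 = h²/(8m_eL²) = (6.626×10^-34)²/(8·9.109×10^-31·(6.99×10^-10 m)²) = 1.233×10^-19 J.
Then E_2 = 2²·E_1 = 4·1.233×10^-19 J = 4.932×10^-19 J.
Converting, E_2 = 4.932×10^-19 J / (1.602×10^-19 J/eV) = 3.08 eV.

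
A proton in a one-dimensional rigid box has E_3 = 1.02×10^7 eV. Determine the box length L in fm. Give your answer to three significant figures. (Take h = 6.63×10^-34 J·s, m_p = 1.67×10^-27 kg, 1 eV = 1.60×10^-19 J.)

L = 13.5 fm

From E_n = n²h²/(8m_pL²), L = n·h/√(8m_pE_n).
E_3 = 1.02×10^7 eV = 1.632×10^-12 J, so L = 3·6.63×10^-34/√(8·1.67×10^-27·1.632×10^-12) = 1.35×10^-14 m = 13.5 fm.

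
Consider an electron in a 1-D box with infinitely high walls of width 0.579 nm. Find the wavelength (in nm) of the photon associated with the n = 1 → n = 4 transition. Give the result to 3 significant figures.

λ = 73.7 nm

E_1 = h²/(8m_eL²) = 1.797×10^-19 J, so ΔE = (4² − 1²)E_1 = 2.696×10^-18 J.
λ = hc/ΔE = (6.626×10^-34·2.998×10^8)/2.696×10^-18 = 7.37×10^-8 m = 73.7 nm.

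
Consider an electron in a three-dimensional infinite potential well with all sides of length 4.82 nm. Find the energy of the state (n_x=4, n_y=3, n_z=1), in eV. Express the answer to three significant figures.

E = 0.421 eV

For a 3D rectangular well E = (h²/8m_e)·Σ n_i²/L_i² = (6.626×10^-34)²/(8·9.109×10^-31) · [4²/(4.82 nm)² + 3²/(4.82 nm)² + 1²/(4.82 nm)²].
Evaluating gives E = 6.743×10^-20 J = 0.421 eV.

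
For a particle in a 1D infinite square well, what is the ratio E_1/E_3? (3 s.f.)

E_n ∝ n², so E_1/E_3 = 1²/3² = 1/9 = 0.111.

0.111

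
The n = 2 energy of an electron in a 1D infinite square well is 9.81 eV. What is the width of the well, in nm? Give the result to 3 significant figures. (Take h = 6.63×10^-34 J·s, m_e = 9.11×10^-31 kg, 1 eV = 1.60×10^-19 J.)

From E_n = n²h²/(8m_eL²), L = n·h/√(8m_eE_n).
E_2 = 9.81 eV = 1.570×10^-18 J, so L = 2·6.63×10^-34/√(8·9.11×10^-31·1.570×10^-18) = 3.92×10^-10 m = 0.392 nm.

L = 0.392 nm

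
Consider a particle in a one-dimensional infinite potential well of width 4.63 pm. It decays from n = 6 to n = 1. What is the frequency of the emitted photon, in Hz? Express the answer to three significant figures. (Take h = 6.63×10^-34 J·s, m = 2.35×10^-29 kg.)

E_1 = h²/(8mL²) = 1.091×10^-16 J and ΔE = (6² − 1²)E_1 = 3.819×10^-15 J.
f = ΔE/h = 3.819×10^-15/6.63×10^-34 = 5.76×10^18 Hz.

f = 5.76×10^18 Hz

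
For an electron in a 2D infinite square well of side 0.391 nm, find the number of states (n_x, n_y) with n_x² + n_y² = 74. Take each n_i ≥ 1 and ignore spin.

degeneracy = 2

The level has n_x² + n_y² = 74. The ordered positive-integer solutions are (5, 7), (7, 5).
That gives 2 states.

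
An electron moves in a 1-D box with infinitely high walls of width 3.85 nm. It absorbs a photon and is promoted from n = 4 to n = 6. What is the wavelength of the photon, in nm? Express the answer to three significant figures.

λ = 2.44×10^3 nm

E_1 = h²/(8m_eL²) = 4.065×10^-21 J, so ΔE = (6² − 4²)E_1 = 8.130×10^-20 J.
λ = hc/ΔE = (6.626×10^-34·2.998×10^8)/8.130×10^-20 = 2.44×10^-6 m = 2.44×10^3 nm.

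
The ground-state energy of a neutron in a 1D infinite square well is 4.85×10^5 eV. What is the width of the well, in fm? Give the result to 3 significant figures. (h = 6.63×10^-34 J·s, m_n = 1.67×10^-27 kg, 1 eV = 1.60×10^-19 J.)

From E_n = n²h²/(8m_nL²), L = n·h/√(8m_nE_n).
E_1 = 4.85×10^5 eV = 7.760×10^-14 J, so L = 1·6.63×10^-34/√(8·1.67×10^-27·7.760×10^-14) = 2.06×10^-14 m = 20.6 fm.

L = 20.6 fm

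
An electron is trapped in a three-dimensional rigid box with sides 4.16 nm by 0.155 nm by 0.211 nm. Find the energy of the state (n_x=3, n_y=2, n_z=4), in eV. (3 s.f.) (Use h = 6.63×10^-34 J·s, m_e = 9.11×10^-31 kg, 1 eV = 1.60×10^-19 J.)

For a 3D rectangular well E = (h²/8m_e)·Σ n_i²/L_i² = (6.63×10^-34)²/(8·9.11×10^-31) · [3²/(4.16 nm)² + 2²/(0.155 nm)² + 4²/(0.211 nm)²].
Evaluating gives E = 3.175×10^-17 J = 198 eV.

E = 198 eV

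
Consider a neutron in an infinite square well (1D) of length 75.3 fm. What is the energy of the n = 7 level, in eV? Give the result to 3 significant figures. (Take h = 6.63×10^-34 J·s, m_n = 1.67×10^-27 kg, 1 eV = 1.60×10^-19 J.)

E_7 = 1.78×10^6 eV

For an infinite well E_n = n²h²/(8m_nL²), so E_1 = h²/(8m_nL²) = (6.63×10^-34)²/(8·1.67×10^-27·(7.53×10^-14 m)²) = 5.803×10^-15 J.
Then E_7 = 7²·E_1 = 49·5.803×10^-15 J = 2.843×10^-13 J.
Converting, E_7 = 2.843×10^-13 J / (1.60×10^-19 J/eV) = 1.78×10^6 eV.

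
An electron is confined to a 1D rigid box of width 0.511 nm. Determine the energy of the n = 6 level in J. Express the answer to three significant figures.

For an infinite well E_n = n²h²/(8m_eL²), so E_1 = h²/(8m_eL²) = (6.626×10^-34)²/(8·9.109×10^-31·(5.11×10^-10 m)²) = 2.307×10^-19 J.
Then E_6 = 6²·E_1 = 36·2.307×10^-19 J = 8.31×10^-18 J.

E_6 = 8.31×10^-18 J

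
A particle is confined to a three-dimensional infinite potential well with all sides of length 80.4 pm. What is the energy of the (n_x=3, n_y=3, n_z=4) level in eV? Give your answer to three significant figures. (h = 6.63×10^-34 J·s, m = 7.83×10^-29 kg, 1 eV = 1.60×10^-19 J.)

For a 3D rectangular well E = (h²/8m)·Σ n_i²/L_i² = (6.63×10^-34)²/(8·7.83×10^-29) · [3²/(80.4 pm)² + 3²/(80.4 pm)² + 4²/(80.4 pm)²].
Evaluating gives E = 3.691×10^-18 J = 23.1 eV.

E = 23.1 eV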